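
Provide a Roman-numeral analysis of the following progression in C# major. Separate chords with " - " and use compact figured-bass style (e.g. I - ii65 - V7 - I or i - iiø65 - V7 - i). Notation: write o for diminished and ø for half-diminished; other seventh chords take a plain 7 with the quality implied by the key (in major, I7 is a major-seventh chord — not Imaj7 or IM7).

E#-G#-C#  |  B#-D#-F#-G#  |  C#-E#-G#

I6 - V65 - I

E#-G#-C# has root C#, degree 1 in C# major, so I6.
B#-D#-F#-G#: root G# is the dominant; dominant seventh chord there is V65.
C#-E#-G#: major triad on C# = scale degree 1 → I.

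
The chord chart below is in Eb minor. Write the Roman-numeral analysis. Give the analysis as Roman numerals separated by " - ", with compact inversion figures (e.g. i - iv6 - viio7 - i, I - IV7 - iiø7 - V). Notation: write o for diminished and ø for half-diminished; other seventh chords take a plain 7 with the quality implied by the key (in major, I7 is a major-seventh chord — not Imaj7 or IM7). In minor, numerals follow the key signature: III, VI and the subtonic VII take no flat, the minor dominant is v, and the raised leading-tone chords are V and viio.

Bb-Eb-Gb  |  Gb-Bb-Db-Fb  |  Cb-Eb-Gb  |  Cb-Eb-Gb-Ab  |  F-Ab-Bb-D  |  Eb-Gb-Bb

i64 - V7/VI - VI - iv65 - V43 - i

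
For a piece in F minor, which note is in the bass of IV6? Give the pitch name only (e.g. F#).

D

IV in F minor has root Bb; the chord is Bb-D-F.
The figure 6 means first inversion — the third is in the bass.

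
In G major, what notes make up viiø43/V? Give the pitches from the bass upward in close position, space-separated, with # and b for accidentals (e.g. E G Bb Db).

G B C# E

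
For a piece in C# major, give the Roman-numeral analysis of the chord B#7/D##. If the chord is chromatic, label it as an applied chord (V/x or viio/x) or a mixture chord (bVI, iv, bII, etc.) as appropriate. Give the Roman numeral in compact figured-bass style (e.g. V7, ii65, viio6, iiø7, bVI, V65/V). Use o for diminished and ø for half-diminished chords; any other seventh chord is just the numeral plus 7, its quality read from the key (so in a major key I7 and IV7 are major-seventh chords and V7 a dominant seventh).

Stacked in thirds the chord is B#-D##-F##-A#: a dominant seventh chord on B#.
B# is not a diatonic chord root with this quality in C# major, but it lies a perfect fifth above E# (iii), so the chord functions as an applied dominant of iii.
With D## in the bass the chord is in first inversion, so the figured bass is 65.

V65/iii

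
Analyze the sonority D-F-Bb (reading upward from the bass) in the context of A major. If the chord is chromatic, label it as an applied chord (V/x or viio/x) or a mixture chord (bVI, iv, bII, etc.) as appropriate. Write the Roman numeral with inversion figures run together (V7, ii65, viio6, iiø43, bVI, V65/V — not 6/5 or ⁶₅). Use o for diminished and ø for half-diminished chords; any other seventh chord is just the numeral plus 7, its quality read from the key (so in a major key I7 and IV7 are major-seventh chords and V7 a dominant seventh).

Stacked in thirds the chord is Bb-D-F: a major triad on Bb.
Bb is the lowered second degree of A major (diatonic 2 would be B). This is the Neapolitan sixth — a major triad on the lowered second degree, here in its customary first inversion.
With D in the bass the chord is in first inversion, so the figured bass is 6.

bII6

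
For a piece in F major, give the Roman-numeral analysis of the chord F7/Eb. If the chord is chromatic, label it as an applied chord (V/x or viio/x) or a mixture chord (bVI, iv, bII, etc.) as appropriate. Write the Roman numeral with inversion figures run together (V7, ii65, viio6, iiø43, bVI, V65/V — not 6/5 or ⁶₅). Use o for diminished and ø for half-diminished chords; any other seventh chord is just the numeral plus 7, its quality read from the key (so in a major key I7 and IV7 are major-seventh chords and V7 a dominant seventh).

Stacked in thirds the chord is F-A-C-Eb: a dominant seventh chord on F.
F is not a diatonic chord root with this quality in F major, but it lies a perfect fifth above Bb (IV), so the chord functions as an applied dominant of IV.
With Eb in the bass the chord is in third inversion, so the figured bass is 42.

V42/IV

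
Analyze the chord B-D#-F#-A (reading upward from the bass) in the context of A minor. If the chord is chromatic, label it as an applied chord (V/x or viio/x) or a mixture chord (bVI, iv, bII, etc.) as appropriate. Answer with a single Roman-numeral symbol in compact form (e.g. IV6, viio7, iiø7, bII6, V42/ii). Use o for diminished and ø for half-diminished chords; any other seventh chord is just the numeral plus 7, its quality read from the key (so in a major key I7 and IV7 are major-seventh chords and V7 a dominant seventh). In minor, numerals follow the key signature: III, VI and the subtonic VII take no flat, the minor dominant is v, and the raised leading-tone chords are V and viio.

The pitches B-D#-F#-A form a dominant seventh chord rooted on B.
B is not a diatonic chord root with this quality in A minor, but it lies a perfect fifth above E (V), so the chord functions as an applied dominant of V.

V7/V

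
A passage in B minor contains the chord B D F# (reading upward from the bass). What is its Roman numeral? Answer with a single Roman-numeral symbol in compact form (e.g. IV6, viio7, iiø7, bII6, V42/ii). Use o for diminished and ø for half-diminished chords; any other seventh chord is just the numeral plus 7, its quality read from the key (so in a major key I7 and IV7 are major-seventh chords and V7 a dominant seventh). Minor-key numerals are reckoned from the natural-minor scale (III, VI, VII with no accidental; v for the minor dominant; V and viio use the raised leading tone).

The pitches B-D-F# form a minor triad rooted on B.
B is scale degree 1 in B minor, and a minor triad on that degree is written i.

i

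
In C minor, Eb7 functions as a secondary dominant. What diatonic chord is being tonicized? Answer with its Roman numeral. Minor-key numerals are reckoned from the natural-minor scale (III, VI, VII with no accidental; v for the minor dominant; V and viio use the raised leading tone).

VI

The chord is a dominant seventh chord on Eb.
A dominant resolves down a perfect fifth: Eb → Ab. In C minor, Ab is scale degree 6, i.e. VI.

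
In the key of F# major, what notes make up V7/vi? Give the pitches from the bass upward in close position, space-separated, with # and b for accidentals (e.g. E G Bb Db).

A# C## E# G#

V7/vi is a secondary dominant — the dominant seventh of vi. vi in F# major is D#, so the applied chord's root is A#, a perfect fifth above.
Building a dominant seventh chord on A# gives A#-C##-E#-G#.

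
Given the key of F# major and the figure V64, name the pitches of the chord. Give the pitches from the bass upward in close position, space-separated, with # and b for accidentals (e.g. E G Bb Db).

The numeral's case and figure indicate a major triad. In F# major its root, the fifth degree, is C#.
That chord is spelled C#-E#-G#.
The figured bass 64 indicates second inversion, placing the fifth (G#) in the bass: G#-C#-E#.

G# C# E#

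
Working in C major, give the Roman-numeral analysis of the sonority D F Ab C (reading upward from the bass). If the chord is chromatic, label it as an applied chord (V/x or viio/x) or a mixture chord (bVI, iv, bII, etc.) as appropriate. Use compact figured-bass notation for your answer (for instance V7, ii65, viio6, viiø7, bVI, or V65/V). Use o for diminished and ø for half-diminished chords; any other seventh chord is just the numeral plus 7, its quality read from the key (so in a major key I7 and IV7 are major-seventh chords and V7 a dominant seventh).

iiø7

Stacked in thirds the chord is D-F-Ab-C: a half-diminished seventh chord on D.
D is the second degree of C major. This is the half-diminished supertonic seventh, borrowed from the parallel minor.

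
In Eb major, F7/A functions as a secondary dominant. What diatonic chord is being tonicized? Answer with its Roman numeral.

V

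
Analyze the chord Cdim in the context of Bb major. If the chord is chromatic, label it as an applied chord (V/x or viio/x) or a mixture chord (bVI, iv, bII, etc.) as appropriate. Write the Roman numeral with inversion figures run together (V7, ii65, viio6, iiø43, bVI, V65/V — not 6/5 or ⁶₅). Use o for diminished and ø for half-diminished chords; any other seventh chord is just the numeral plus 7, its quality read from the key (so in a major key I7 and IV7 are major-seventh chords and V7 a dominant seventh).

The pitches C-Eb-Gb form a diminished triad rooted on C.
C is the second degree of Bb major. This is the diminished supertonic triad, borrowed from the parallel minor.

iio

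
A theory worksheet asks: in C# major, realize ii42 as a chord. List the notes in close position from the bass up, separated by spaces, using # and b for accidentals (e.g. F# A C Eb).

C# D# F# A#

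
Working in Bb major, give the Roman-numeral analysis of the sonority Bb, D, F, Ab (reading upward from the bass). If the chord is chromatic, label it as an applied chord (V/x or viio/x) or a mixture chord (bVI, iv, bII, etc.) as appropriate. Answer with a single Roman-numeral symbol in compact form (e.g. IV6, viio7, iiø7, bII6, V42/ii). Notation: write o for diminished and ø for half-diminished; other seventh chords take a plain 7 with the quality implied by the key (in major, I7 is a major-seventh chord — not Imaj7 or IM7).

V7/IV

Stacked in thirds the chord is Bb-D-F-Ab: a dominant seventh chord on Bb.
Bb is not a diatonic chord root with this quality in Bb major, but it lies a perfect fifth above Eb (IV), so the chord functions as an applied dominant of IV.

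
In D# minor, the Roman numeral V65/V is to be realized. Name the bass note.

The applied chord V65/V is rooted on E#: E#-G##-B#-D#.
The figure 65 means first inversion — the third is in the bass.

G##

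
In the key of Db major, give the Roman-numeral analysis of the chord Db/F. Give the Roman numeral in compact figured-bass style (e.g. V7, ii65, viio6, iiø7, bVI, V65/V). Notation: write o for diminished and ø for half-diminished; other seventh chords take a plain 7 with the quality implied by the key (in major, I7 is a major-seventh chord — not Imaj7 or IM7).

I6

Stacked in thirds the chord is Db-F-Ab: a major triad on Db.
In Db major, Db is the tonic; the diatonic major triad there is I.
With F in the bass the chord is in first inversion, so the figured bass is 6.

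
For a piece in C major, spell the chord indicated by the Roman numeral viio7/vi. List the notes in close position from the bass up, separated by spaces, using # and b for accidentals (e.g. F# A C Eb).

G# B D F

The slash marks an applied leading-tone chord: viio of vi. In C major, vi is A, so the leading tone to it is G#, a half step below.
Building a fully diminished seventh chord on G# gives G#-B-D-F.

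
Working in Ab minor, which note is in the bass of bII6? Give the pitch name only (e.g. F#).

Db

bII in Ab minor has root Bbb; the chord is Bbb-Db-Fb.
The figure 6 means first inversion — the third is in the bass.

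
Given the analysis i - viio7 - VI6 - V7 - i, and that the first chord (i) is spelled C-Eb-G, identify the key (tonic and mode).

The chord Cm is a minor triad rooted on C; its label is i.
If C is scale degree 1 and the mode makes that degree carry a minor triad, the tonic is C and the mode is minor.

C minor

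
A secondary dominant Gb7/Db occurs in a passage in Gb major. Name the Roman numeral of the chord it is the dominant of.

IV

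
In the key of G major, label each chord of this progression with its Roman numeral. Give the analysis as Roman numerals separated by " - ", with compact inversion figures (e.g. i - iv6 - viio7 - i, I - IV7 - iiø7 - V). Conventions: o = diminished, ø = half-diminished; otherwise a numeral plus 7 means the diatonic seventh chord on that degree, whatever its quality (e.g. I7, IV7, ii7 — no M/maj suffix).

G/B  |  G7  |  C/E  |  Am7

I6 - V7/IV - IV6 - ii7

G/B: root G is the tonic; major triad there is I6.
G7: chromatic; G is V of IV, so V7/IV.
C/E: root C is the subdominant; major triad there is IV6.
Am7: minor seventh chord on A = scale degree 2 → ii7.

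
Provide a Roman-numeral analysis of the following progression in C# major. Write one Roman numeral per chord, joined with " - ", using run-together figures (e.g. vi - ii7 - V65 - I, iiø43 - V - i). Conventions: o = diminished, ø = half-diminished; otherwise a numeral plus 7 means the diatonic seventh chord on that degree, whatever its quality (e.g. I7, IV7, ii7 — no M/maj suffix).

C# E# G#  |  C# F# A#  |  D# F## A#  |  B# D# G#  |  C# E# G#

C#-E#-G# has root C#, degree 1 in C# major, so I.
C#-F#-A#: root F# is the subdominant; major triad there is IV64.
D#-F##-A#: a major triad on D#, the applied dominant of V → V/V.
B#-D#-G#: major triad on G# = scale degree 5 → V6.
C#-E#-G#: root C# is the tonic; major triad there is I.

I - IV64 - V/V - V6 - I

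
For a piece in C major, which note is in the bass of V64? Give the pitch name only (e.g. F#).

V in C major has root G; the chord is G-B-D.
The figure 64 means second inversion — the fifth is in the bass.

D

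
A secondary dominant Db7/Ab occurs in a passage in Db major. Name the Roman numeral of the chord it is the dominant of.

IV

The chord is a dominant seventh chord on Db.
A dominant resolves down a perfect fifth: Db → Gb. In Db major, Gb is scale degree 4, i.e. IV.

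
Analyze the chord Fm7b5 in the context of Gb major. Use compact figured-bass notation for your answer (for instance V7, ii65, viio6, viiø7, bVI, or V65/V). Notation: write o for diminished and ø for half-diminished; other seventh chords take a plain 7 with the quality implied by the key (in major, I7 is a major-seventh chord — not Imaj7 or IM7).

The pitches F-Ab-Cb-Eb form a half-diminished seventh chord rooted on F.
F is scale degree 7 in Gb major, and a half-diminished seventh chord on that degree is written viiø7.

viiø7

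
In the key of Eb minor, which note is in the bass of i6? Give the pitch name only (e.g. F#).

Gb

i in Eb minor has root Eb; the chord is Eb-Gb-Bb.
The figure 6 means first inversion — the third is in the bass.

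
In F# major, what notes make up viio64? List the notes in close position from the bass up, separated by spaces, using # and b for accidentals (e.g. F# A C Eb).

The numeral's case and figure indicate a diminished triad. In F# major its root, the seventh degree, is E#.
Stacking thirds from E# gives E#-G#-B.
With the 64 figure the chord is in second inversion; from the bass B upward in close position it reads B-E#-G#.

B E# G#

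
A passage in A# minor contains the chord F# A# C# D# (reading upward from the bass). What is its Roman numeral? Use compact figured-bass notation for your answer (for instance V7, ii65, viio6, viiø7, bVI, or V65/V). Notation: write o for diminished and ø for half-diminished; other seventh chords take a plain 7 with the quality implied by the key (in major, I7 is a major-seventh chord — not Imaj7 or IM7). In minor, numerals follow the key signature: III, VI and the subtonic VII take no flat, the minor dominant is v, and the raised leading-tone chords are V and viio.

iv65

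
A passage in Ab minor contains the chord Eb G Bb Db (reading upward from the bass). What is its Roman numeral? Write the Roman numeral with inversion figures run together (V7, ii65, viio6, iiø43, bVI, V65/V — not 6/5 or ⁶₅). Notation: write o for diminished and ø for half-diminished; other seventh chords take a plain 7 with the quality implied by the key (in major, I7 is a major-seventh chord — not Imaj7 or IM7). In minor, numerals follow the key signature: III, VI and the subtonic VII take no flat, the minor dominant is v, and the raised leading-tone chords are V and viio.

V7

Stacked in thirds the chord is Eb-G-Bb-Db: a dominant seventh chord on Eb.
In Ab minor, Eb is the dominant; the diatonic dominant seventh chord there is V7.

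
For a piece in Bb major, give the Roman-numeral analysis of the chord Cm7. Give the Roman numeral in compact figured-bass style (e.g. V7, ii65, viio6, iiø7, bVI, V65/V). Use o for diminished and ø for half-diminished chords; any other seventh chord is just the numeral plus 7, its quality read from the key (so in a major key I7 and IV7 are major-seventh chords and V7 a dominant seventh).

ii7

The pitches C-Eb-G-Bb form a minor seventh chord rooted on C.
In Bb major, C is the supertonic; the diatonic minor seventh chord there is ii7.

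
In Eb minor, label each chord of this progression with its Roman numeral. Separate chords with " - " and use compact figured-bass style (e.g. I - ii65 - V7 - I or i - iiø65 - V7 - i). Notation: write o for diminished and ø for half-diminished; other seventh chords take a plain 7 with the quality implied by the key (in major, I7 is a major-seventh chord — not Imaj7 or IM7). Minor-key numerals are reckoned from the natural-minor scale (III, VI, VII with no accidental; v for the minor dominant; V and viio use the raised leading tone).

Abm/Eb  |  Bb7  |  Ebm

iv64 - V7 - i

Abm/Eb: root Ab is the subdominant; minor triad there is iv64.
Bb7: dominant seventh chord on Bb = scale degree 5 → V7.
Ebm has root Eb, degree 1 in Eb minor, so i.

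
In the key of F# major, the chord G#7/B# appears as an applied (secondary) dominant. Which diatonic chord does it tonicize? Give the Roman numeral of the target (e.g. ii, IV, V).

V

The chord is a dominant seventh chord on G#.
A dominant resolves down a perfect fifth: G# → C#. In F# major, C# is scale degree 5, i.e. V.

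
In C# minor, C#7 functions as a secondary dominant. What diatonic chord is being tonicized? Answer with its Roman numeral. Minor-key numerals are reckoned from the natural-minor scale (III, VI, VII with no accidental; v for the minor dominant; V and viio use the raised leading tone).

iv

The chord is a dominant seventh chord on C#.
A dominant resolves down a perfect fifth: C# → F#. In C# minor, F# is scale degree 4, i.e. iv.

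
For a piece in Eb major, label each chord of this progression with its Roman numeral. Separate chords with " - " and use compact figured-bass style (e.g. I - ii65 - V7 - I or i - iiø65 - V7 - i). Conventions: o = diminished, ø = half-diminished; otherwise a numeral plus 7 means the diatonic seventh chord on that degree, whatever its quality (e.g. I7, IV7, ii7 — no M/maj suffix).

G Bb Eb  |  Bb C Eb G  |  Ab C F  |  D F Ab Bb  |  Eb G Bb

I6 - vi42 - ii6 - V65 - I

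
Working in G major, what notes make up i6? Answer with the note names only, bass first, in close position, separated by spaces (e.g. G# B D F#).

Scale degree 1 in G major is G; here the chord built on it is altered to a minor triad. i6 is the minor tonic, borrowed from the parallel minor.
So the chord is G-Bb-D, a minor triad.
With the 6 figure the chord is in first inversion; from the bass Bb upward in close position it reads Bb-D-G.

Bb D G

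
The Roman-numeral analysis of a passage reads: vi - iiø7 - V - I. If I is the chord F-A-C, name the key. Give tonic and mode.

I is given as F-A-C — a major triad with root F.
If F is scale degree 1 and the mode makes that degree carry a major triad, the tonic is F and the mode is major.

F major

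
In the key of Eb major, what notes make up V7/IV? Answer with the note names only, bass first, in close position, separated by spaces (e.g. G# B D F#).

Eb G Bb Db

The slash means an applied dominant: we want the dominant of IV. In Eb major, IV is Ab major, and its dominant is built on Eb.
Building a dominant seventh chord on Eb gives Eb-G-Bb-Db.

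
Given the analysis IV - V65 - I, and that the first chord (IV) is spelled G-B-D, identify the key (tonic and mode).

D major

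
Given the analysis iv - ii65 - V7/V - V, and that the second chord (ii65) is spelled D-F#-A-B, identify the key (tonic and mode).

A major

ii65 is given as D-F#-A-B — a minor seventh chord with root B.
Counting down one scale step from B places the tonic on A; a minor seventh chord on degree 2 is diatonic only in major.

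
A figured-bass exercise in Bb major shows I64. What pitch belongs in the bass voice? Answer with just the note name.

F

I in Bb major has root Bb; the chord is Bb-D-F.
The figure 64 means second inversion — the fifth is in the bass.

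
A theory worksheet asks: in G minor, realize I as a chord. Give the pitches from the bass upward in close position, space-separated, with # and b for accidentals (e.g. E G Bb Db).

Scale degree 1 in G minor is G; here the chord built on it is altered to a major triad. I is the major tonic (Picardy third), borrowed from the parallel major.
So the chord is G-B-D.

G B D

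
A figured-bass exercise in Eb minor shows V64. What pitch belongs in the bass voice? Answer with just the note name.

F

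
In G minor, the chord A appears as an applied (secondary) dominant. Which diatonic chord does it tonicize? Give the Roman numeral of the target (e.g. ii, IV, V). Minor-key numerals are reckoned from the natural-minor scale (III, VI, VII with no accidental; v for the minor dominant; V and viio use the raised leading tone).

The chord is a major triad on A.
A dominant resolves down a perfect fifth: A → D. In G minor, D is scale degree 5, i.e. V.

V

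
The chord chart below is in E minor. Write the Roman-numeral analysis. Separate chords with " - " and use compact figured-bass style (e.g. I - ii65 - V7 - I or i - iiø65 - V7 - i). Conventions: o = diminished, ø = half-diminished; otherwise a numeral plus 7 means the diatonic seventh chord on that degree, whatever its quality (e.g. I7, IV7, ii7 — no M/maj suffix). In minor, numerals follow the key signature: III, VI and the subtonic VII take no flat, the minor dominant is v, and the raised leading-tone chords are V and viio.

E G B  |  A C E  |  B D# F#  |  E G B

i - iv - V - i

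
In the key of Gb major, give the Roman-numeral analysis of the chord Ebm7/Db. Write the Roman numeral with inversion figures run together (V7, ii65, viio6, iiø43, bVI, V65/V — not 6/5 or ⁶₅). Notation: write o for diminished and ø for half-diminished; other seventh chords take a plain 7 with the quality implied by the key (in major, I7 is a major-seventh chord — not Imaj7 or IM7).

vi42

The pitches Eb-Gb-Bb-Db form a minor seventh chord rooted on Eb.
Eb is scale degree 6 in Gb major, and a minor seventh chord on that degree is written vi7.
With Db in the bass the chord is in third inversion, so the figured bass is 42.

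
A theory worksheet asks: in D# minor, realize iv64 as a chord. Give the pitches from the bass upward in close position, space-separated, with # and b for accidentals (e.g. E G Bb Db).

The numeral's case and figure indicate a minor triad. In D# minor its root, scale degree 4, is G#.
Stacking thirds from G# gives G#-B-D#.
The figured bass 64 indicates second inversion, placing the fifth (D#) in the bass: D#-G#-B.

D# G# B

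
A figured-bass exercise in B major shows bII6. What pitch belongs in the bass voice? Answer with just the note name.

bII in B major has root C; the chord is C-E-G.
The figure 6 means first inversion — the third is in the bass.

E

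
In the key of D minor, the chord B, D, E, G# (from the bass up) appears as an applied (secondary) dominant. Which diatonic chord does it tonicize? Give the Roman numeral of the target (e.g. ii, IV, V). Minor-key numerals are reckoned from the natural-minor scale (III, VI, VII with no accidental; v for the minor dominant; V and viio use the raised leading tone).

V

The chord is a dominant seventh chord on E.
A dominant resolves down a perfect fifth: E → A. In D minor, A is scale degree 5, i.e. V.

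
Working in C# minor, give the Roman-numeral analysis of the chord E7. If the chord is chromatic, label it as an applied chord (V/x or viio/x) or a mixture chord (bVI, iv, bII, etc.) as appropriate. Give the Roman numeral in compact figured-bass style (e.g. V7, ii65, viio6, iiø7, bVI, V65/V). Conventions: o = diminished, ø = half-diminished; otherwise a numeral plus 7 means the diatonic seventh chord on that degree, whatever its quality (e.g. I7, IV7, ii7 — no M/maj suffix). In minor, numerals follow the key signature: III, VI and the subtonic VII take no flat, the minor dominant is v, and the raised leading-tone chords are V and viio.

V7/VI

The pitches E-G#-B-D form a dominant seventh chord rooted on E.
E is not a diatonic chord root with this quality in C# minor, but it lies a perfect fifth above A (VI), so the chord functions as an applied dominant of VI.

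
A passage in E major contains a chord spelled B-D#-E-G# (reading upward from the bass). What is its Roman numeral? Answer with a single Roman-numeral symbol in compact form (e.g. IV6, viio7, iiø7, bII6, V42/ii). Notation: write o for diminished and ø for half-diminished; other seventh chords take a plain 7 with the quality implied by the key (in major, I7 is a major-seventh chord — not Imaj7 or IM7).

I43

The pitches E-G#-B-D# form a major seventh chord rooted on E.
In E major, E is the tonic; the diatonic major seventh chord there is I7.
With B in the bass the chord is in second inversion, so the figured bass is 43.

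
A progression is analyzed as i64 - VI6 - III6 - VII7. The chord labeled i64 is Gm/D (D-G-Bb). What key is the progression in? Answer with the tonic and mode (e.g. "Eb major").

G minor

The chord Gm/D is a minor triad rooted on G; its label is i64.
If G is scale degree 1 and the mode makes that degree carry a minor triad, the tonic is G and the mode is minor.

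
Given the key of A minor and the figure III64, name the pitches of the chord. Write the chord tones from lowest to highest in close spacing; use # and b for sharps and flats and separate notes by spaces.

G C E

The numeral's case and figure indicate a major triad. In A minor its root, the mediant, is C.
That chord is spelled C-E-G.
The figured bass 64 indicates second inversion, placing the fifth (G) in the bass: G-C-E.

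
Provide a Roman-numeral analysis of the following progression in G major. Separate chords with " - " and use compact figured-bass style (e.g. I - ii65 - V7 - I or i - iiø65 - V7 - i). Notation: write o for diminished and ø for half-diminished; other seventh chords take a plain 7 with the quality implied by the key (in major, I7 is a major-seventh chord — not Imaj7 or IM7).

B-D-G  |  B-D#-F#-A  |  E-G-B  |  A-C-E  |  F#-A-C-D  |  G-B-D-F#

I6 - V7/vi - vi - ii - V65 - I7

B-D-G: major triad on G = scale degree 1 → I6.
B-D#-F#-A: chromatic; B is V of vi, so V7/vi.
E-G-B has root E, degree 6 in G major, so vi.
A-C-E: root A is the supertonic; minor triad there is ii.
F#-A-C-D has root D, degree 5 in G major, so V65.
G-B-D-F#: root G is the tonic; major seventh chord there is I7.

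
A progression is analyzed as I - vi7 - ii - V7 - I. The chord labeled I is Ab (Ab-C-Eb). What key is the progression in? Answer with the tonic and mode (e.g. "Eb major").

Ab major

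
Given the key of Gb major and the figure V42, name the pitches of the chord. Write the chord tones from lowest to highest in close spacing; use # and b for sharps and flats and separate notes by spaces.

Cb Db F Ab

In Gb major, scale degree 5 is Db, and the diatonic chord built there is a dominant seventh chord.
That chord is spelled Db-F-Ab-Cb.
With the 42 figure the chord is in third inversion; from the bass Cb upward in close position it reads Cb-Db-F-Ab.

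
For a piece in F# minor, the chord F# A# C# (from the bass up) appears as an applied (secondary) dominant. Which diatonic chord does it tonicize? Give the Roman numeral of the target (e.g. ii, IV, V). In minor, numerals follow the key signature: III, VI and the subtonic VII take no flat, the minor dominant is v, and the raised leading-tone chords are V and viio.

The chord is a major triad on F#.
A dominant resolves down a perfect fifth: F# → B. In F# minor, B is scale degree 4, i.e. iv.

iv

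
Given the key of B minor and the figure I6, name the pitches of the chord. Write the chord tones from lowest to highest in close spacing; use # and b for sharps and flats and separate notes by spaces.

D# F# B

I6 is the major tonic (Picardy third), borrowed from the parallel major. In B minor that root is B.
So the chord is B-D#-F#.
The figured bass 6 indicates first inversion, placing the third (D#) in the bass: D#-F#-B.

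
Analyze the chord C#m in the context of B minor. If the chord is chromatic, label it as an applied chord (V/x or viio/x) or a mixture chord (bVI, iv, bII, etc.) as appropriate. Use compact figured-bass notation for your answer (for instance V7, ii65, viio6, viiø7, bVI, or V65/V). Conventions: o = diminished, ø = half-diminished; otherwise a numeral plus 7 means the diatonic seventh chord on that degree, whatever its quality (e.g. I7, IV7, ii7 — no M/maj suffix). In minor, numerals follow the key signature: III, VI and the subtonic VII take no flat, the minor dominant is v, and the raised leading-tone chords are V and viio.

The pitches C#-E-G# form a minor triad rooted on C#.
C# is the second degree of B minor. This is the minor supertonic, borrowed from the parallel major (the Dorian ii).

ii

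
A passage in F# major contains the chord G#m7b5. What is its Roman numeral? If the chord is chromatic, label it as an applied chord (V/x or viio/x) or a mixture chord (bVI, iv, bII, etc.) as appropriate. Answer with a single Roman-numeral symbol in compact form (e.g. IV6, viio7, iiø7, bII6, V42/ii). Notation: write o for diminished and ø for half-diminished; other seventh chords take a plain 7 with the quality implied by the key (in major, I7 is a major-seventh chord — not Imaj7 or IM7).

The pitches G#-B-D-F# form a half-diminished seventh chord rooted on G#.
G# is the second degree of F# major. This is the half-diminished supertonic seventh, borrowed from the parallel minor.

iiø7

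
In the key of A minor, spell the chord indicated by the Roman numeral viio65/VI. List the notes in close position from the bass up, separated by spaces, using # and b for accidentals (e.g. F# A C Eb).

viio65/VI is a secondary leading-tone chord. The target VI is F in A minor; the applied chord is rooted a semitone below, on E.
Building a fully diminished seventh chord on E gives E-G-Bb-Db.
The figured bass 65 indicates first inversion, placing the third (G) in the bass: G-Bb-Db-E.

G Bb Db E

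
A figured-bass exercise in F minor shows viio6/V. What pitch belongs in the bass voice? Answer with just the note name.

The applied chord viio6/V is rooted on B: B-D-F.
The figure 6 means first inversion — the third is in the bass.

D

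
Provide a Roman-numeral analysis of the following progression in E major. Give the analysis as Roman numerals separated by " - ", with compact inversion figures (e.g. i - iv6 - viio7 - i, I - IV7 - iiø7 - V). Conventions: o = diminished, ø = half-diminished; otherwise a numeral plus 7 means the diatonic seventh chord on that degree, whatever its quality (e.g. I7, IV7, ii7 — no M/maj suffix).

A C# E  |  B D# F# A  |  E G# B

IV - V7 - I

A-C#-E: major triad on A = scale degree 4 → IV.
B-D#-F#-A: dominant seventh chord on B = scale degree 5 → V7.
E-G#-B: major triad on E = scale degree 1 → I.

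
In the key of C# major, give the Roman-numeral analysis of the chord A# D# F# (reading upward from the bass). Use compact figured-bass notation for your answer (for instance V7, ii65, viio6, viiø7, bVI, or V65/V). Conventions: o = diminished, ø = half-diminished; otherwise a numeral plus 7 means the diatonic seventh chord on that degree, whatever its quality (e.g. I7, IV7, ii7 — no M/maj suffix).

ii64

The pitches D#-F#-A# form a minor triad rooted on D#.
In C# major, D# is the supertonic; the diatonic minor triad there is ii.
With A# in the bass the chord is in second inversion, so the figured bass is 64.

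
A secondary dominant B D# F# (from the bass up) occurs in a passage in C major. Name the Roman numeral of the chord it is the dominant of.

The chord is a major triad on B.
A dominant resolves down a perfect fifth: B → E. In C major, E is scale degree 3, i.e. iii.

iii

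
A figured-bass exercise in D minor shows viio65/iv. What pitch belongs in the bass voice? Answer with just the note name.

The applied chord viio65/iv is rooted on F#: F#-A-C-Eb.
The figure 65 means first inversion — the third is in the bass.

A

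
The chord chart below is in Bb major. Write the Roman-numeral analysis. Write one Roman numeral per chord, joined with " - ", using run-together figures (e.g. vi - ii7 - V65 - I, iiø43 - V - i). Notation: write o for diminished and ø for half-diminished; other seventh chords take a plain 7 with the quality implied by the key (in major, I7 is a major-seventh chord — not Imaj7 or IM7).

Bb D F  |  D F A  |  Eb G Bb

Bb-D-F: major triad on Bb = scale degree 1 → I.
D-F-A: root D is the mediant; minor triad there is iii.
Eb-G-Bb has root Eb, degree 4 in Bb major, so IV.

I - iii - IV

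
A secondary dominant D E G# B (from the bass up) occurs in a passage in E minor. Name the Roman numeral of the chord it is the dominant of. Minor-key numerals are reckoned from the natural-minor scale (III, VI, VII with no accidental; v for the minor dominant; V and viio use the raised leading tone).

The chord is a dominant seventh chord on E.
A dominant resolves down a perfect fifth: E → A. In E minor, A is scale degree 4, i.e. iv.

iv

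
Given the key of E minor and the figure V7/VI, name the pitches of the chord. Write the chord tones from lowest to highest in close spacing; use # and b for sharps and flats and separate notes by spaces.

V7/VI is a secondary dominant — the dominant seventh of VI. VI in E minor is C, so the applied chord's root is G, a perfect fifth above.
Building a dominant seventh chord on G gives G-B-D-F.

G B D F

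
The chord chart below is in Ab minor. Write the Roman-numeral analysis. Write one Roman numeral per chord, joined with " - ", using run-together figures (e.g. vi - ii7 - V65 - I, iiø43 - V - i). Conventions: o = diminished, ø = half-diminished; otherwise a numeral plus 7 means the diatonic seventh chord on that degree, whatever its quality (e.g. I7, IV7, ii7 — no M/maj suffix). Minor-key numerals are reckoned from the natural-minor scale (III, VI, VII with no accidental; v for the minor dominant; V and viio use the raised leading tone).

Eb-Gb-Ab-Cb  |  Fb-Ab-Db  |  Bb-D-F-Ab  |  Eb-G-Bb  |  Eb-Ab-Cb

Eb-Gb-Ab-Cb has root Ab, degree 1 in Ab minor, so i43.
Fb-Ab-Db: minor triad on Db = scale degree 4 → iv6.
Bb-D-F-Ab: chromatic; Bb is V of V, so V7/V.
Eb-G-Bb has root Eb, degree 5 in Ab minor, so V.
Eb-Ab-Cb: root Ab is the tonic; minor triad there is i64.

i43 - iv6 - V7/V - V - i64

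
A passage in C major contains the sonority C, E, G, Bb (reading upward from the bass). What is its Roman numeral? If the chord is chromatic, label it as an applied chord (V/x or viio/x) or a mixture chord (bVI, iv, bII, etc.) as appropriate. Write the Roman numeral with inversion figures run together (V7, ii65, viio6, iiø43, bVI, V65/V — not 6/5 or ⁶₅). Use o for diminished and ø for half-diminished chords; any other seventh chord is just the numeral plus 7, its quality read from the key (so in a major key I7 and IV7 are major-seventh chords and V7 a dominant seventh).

V7/IV

Stacked in thirds the chord is C-E-G-Bb: a dominant seventh chord on C.
C is not a diatonic chord root with this quality in C major, but it lies a perfect fifth above F (IV), so the chord functions as an applied dominant of IV.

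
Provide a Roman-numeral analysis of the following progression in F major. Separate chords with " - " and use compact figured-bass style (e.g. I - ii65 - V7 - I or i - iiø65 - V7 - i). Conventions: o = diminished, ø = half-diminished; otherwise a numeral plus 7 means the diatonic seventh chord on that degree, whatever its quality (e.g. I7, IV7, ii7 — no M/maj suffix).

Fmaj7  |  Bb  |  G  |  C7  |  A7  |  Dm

Fmaj7: major seventh chord on F = scale degree 1 → I7.
Bb: root Bb is the subdominant; major triad there is IV.
G: a major triad on G, the applied dominant of V → V/V.
C7: dominant seventh chord on C = scale degree 5 → V7.
A7: chromatic; A is V of vi, so V7/vi.
Dm has root D, degree 6 in F major, so vi.

I7 - IV - V/V - V7 - V7/vi - vi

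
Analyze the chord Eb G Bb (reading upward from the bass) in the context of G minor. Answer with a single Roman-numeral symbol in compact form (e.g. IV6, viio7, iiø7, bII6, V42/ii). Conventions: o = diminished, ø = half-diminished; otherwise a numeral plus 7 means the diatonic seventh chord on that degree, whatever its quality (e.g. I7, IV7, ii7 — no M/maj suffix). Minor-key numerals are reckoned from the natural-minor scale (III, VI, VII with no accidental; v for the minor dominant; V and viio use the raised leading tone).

VI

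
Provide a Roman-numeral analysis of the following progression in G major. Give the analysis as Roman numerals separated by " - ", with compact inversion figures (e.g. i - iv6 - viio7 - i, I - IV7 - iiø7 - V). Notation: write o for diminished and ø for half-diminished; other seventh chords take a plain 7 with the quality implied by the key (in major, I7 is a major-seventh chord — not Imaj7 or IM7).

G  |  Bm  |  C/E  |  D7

G has root G, degree 1 in G major, so I.
Bm: minor triad on B = scale degree 3 → iii.
C/E: major triad on C = scale degree 4 → IV6.
D7: root D is the dominant; dominant seventh chord there is V7.

I - iii - IV6 - V7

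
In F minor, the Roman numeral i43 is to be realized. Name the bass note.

i in F minor has root F; the chord is F-Ab-C-Eb.
The figure 43 means second inversion — the fifth is in the bass.

C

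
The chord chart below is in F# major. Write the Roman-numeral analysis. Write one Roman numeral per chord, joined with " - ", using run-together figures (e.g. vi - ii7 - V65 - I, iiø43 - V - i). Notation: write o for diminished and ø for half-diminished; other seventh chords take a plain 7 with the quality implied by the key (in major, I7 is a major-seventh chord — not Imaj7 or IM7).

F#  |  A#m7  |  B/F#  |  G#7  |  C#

I - iii7 - IV64 - V7/V - V

F#: major triad on F# = scale degree 1 → I.
A#m7: root A# is the mediant; minor seventh chord there is iii7.
B/F#: root B is the subdominant; major triad there is IV64.
G#7 is the secondary dominant of V (dominant seventh chord on G#): V7/V.
C#: root C# is the dominant; major triad there is V.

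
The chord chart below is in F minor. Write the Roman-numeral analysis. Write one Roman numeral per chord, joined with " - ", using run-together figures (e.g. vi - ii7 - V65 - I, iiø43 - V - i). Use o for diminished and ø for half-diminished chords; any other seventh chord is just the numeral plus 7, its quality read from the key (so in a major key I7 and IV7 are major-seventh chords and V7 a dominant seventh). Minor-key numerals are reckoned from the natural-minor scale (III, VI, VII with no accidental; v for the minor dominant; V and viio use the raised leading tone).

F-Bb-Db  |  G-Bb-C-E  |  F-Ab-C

F-Bb-Db has root Bb, degree 4 in F minor, so iv64.
G-Bb-C-E has root C, degree 5 in F minor, so V43.
F-Ab-C: root F is the tonic; minor triad there is i.

iv64 - V43 - i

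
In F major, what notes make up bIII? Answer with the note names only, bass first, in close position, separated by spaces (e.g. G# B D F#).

bIII is a major triad on the lowered third degree, borrowed from the parallel minor. In F major that root is Ab.
So the chord is Ab-C-Eb.

Ab C Eb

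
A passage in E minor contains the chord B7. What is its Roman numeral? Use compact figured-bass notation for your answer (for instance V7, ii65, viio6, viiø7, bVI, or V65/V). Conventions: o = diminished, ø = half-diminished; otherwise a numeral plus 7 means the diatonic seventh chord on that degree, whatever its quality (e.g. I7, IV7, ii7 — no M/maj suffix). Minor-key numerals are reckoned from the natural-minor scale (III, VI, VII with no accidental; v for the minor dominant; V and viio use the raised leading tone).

V7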